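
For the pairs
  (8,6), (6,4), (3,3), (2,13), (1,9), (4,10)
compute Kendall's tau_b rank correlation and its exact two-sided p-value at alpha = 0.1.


Step 1: Enumerate the 15 unordered pairs (i,j) with i<j and classify each by sign(x_j-x_i) * sign(y_j-y_i).
  (1,2):dx=-2,dy=-2->C; (1,3):dx=-5,dy=-3->C; (1,4):dx=-6,dy=+7->D; (1,5):dx=-7,dy=+3->D
  (1,6):dx=-4,dy=+4->D; (2,3):dx=-3,dy=-1->C; (2,4):dx=-4,dy=+9->D; (2,5):dx=-5,dy=+5->D
  (2,6):dx=-2,dy=+6->D; (3,4):dx=-1,dy=+10->D; (3,5):dx=-2,dy=+6->D; (3,6):dx=+1,dy=+7->C
  (4,5):dx=-1,dy=-4->C; (4,6):dx=+2,dy=-3->D; (5,6):dx=+3,dy=+1->C
Step 2: C = 6, D = 9, total pairs = 15.
Step 3: tau = (C - D)/(n(n-1)/2) = (6 - 9)/15 = -0.200000.
Step 4: Exact two-sided p-value (enumerate n! = 720 permutations of y under H0): p = 0.719444.
Step 5: alpha = 0.1. fail to reject H0.

tau_b = -0.2000 (C=6, D=9), p = 0.719444, fail to reject H0.


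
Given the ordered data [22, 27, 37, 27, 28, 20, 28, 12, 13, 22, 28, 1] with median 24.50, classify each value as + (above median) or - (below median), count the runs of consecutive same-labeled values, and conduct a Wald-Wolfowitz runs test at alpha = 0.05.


Step 1: Compute median = 24.50; label A = above, B = below.
Labels in order: BAAAABABBBAB  (n_A = 6, n_B = 6)
Step 2: Count runs R = 7.
Step 3: Under H0 (random ordering), E[R] = 2*n_A*n_B/(n_A+n_B) + 1 = 2*6*6/12 + 1 = 7.0000.
        Var[R] = 2*n_A*n_B*(2*n_A*n_B - n_A - n_B) / ((n_A+n_B)^2 * (n_A+n_B-1)) = 4320/1584 = 2.7273.
        SD[R] = 1.6514.
Step 4: R = E[R], so z = 0 with no continuity correction.
Step 5: Two-sided p-value via normal approximation = 2*(1 - Phi(|z|)) = 1.000000.
Step 6: alpha = 0.05. fail to reject H0.

R = 7, z = 0.0000, p = 1.000000, fail to reject H0.


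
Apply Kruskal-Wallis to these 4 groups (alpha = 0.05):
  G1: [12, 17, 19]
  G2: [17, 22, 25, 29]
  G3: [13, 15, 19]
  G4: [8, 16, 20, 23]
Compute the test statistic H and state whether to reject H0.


Step 1: Combine all N = 14 observations and assign midranks.
sorted (value, group, rank): (8,G4,1), (12,G1,2), (13,G3,3), (15,G3,4), (16,G4,5), (17,G1,6.5), (17,G2,6.5), (19,G1,8.5), (19,G3,8.5), (20,G4,10), (22,G2,11), (23,G4,12), (25,G2,13), (29,G2,14)
Step 2: Sum ranks within each group.
R_1 = 17 (n_1 = 3)
R_2 = 44.5 (n_2 = 4)
R_3 = 15.5 (n_3 = 3)
R_4 = 28 (n_4 = 4)
Step 3: H = 12/(N(N+1)) * sum(R_i^2/n_i) - 3(N+1)
     = 12/(14*15) * (17^2/3 + 44.5^2/4 + 15.5^2/3 + 28^2/4) - 3*15
     = 0.057143 * 867.479 - 45
     = 4.570238.
Step 4: Ties present; correction factor C = 1 - 12/(14^3 - 14) = 0.995604. Corrected H = 4.570238 / 0.995604 = 4.590416.
Step 5: Under H0, H ~ chi^2(3); p-value = 0.204366.
Step 6: alpha = 0.05. fail to reject H0.

H = 4.5904, df = 3, p = 0.204366, fail to reject H0.


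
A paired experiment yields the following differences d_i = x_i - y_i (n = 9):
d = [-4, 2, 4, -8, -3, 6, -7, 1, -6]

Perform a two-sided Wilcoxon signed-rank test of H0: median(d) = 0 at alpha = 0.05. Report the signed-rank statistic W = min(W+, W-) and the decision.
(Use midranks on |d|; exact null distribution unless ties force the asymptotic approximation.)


Step 1: Drop any zero differences (none here) and take |d_i|.
|d| = [4, 2, 4, 8, 3, 6, 7, 1, 6]
Step 2: Midrank |d_i| (ties get averaged ranks).
ranks: |4|->4.5, |2|->2, |4|->4.5, |8|->9, |3|->3, |6|->6.5, |7|->8, |1|->1, |6|->6.5
Step 3: Attach original signs; sum ranks with positive sign and with negative sign.
W+ = 2 + 4.5 + 6.5 + 1 = 14
W- = 4.5 + 9 + 3 + 8 + 6.5 = 31
(Check: W+ + W- = 45 should equal n(n+1)/2 = 45.)
Step 4: Test statistic W = min(W+, W-) = 14.
Step 5: Ties in |d|, so use the tie-corrected normal approximation.
        E[W] = n(n+1)/4 = 9*10/4 = 22.5.
        Tie groups: |d|=4 (t=2), |d|=6 (t=2); sum(t^3 - t) = 12.
        Var[W] = n(n+1)(2n+1)/24 - sum(t^3-t)/48 = 1710/24 - 12/48 = 71.
        z = (W - E[W]) / sqrt(Var[W]) = (14 - 22.5) / 8.4261 = -1.0088.
        Two-sided p = 2*Phi(z) = 0.313088.
Step 6: alpha = 0.05. fail to reject H0.

W+ = 14, W- = 31, W = min = 14, p = 0.313088, fail to reject H0.


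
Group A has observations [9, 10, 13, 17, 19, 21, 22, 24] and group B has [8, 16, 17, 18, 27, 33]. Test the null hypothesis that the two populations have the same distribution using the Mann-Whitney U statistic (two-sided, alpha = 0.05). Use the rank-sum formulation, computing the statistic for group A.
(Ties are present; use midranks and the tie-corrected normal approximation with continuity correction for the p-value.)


Step 1: Combine and sort all 14 observations; assign midranks.
sorted (value, group): (8,Y), (9,X), (10,X), (13,X), (16,Y), (17,X), (17,Y), (18,Y), (19,X), (21,X), (22,X), (24,X), (27,Y), (33,Y)
ranks: 8->1, 9->2, 10->3, 13->4, 16->5, 17->6.5, 17->6.5, 18->8, 19->9, 21->10, 22->11, 24->12, 27->13, 33->14
Step 2: Rank sum for X: R1 = 2 + 3 + 4 + 6.5 + 9 + 10 + 11 + 12 = 57.5.
Step 3: U_X = R1 - n1(n1+1)/2 = 57.5 - 8*9/2 = 57.5 - 36 = 21.5.
       U_Y = n1*n2 - U_X = 48 - 21.5 = 26.5.
Step 4: Ties are present, so use the tie-corrected normal approximation (with continuity correction) for the p-value.
Step 5: p-value = 0.796034; compare to alpha = 0.05. fail to reject H0.

U_X = 21.5, p = 0.796034, fail to reject H0 at alpha = 0.05.


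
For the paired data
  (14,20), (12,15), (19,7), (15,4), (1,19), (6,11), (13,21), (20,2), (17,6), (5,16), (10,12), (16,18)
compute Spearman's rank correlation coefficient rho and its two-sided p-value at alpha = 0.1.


Step 1: Rank x and y separately (midranks; no ties here).
rank(x): 14->7, 12->5, 19->11, 15->8, 1->1, 6->3, 13->6, 20->12, 17->10, 5->2, 10->4, 16->9
rank(y): 20->11, 15->7, 7->4, 4->2, 19->10, 11->5, 21->12, 2->1, 6->3, 16->8, 12->6, 18->9
Step 2: d_i = R_x(i) - R_y(i); compute d_i^2.
  (7-11)^2=16, (5-7)^2=4, (11-4)^2=49, (8-2)^2=36, (1-10)^2=81, (3-5)^2=4, (6-12)^2=36, (12-1)^2=121, (10-3)^2=49, (2-8)^2=36, (4-6)^2=4, (9-9)^2=0
sum(d^2) = 436.
Step 3: rho = 1 - 6*436 / (12*(12^2 - 1)) = 1 - 2616/1716 = -0.524476.
Step 4: Under H0, t = rho * sqrt((n-2)/(1-rho^2)) = -1.9480 ~ t(10).
Step 5: Two-sided p-value from the t-distribution with 10 df = 0.080019.
Step 6: alpha = 0.1. reject H0.

rho = -0.5245, p = 0.080019, reject H0 at alpha = 0.1.


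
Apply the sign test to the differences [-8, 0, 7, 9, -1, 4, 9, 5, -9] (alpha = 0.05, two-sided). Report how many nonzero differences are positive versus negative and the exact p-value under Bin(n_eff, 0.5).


Step 1: Discard zero differences. Original n = 9; n_eff = number of nonzero differences = 8.
Nonzero differences (with sign): -8, +7, +9, -1, +4, +9, +5, -9
Step 2: Count signs: positive = 5, negative = 3.
Step 3: Under H0: P(positive) = 0.5, so the number of positives S ~ Bin(8, 0.5).
Step 4: Two-sided exact p-value = sum of Bin(8,0.5) probabilities at or below the observed probability = 0.726562.
Step 5: alpha = 0.05. fail to reject H0.

n_eff = 8, pos = 5, neg = 3, p = 0.726562, fail to reject H0.


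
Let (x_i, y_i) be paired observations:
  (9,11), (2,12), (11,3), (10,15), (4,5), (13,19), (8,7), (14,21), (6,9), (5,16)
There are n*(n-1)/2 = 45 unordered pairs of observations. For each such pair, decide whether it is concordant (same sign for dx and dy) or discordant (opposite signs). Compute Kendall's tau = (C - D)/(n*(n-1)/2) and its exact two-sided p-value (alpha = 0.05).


Step 1: Enumerate the 45 unordered pairs (i,j) with i<j and classify each by sign(x_j-x_i) * sign(y_j-y_i).
  (1,2):dx=-7,dy=+1->D; (1,3):dx=+2,dy=-8->D; (1,4):dx=+1,dy=+4->C; (1,5):dx=-5,dy=-6->C
  (1,6):dx=+4,dy=+8->C; (1,7):dx=-1,dy=-4->C; (1,8):dx=+5,dy=+10->C; (1,9):dx=-3,dy=-2->C
  (1,10):dx=-4,dy=+5->D; (2,3):dx=+9,dy=-9->D; (2,4):dx=+8,dy=+3->C; (2,5):dx=+2,dy=-7->D
  (2,6):dx=+11,dy=+7->C; (2,7):dx=+6,dy=-5->D; (2,8):dx=+12,dy=+9->C; (2,9):dx=+4,dy=-3->D
  (2,10):dx=+3,dy=+4->C; (3,4):dx=-1,dy=+12->D; (3,5):dx=-7,dy=+2->D; (3,6):dx=+2,dy=+16->C
  (3,7):dx=-3,dy=+4->D; (3,8):dx=+3,dy=+18->C; (3,9):dx=-5,dy=+6->D; (3,10):dx=-6,dy=+13->D
  (4,5):dx=-6,dy=-10->C; (4,6):dx=+3,dy=+4->C; (4,7):dx=-2,dy=-8->C; (4,8):dx=+4,dy=+6->C
  (4,9):dx=-4,dy=-6->C; (4,10):dx=-5,dy=+1->D; (5,6):dx=+9,dy=+14->C; (5,7):dx=+4,dy=+2->C
  (5,8):dx=+10,dy=+16->C; (5,9):dx=+2,dy=+4->C; (5,10):dx=+1,dy=+11->C; (6,7):dx=-5,dy=-12->C
  (6,8):dx=+1,dy=+2->C; (6,9):dx=-7,dy=-10->C; (6,10):dx=-8,dy=-3->C; (7,8):dx=+6,dy=+14->C
  (7,9):dx=-2,dy=+2->D; (7,10):dx=-3,dy=+9->D; (8,9):dx=-8,dy=-12->C; (8,10):dx=-9,dy=-5->C
  (9,10):dx=-1,dy=+7->D
Step 2: C = 29, D = 16, total pairs = 45.
Step 3: tau = (C - D)/(n(n-1)/2) = (29 - 16)/45 = 0.288889.
Step 4: Exact two-sided p-value (enumerate n! = 3628800 permutations of y under H0): p = 0.291248.
Step 5: alpha = 0.05. fail to reject H0.

tau_b = 0.2889 (C=29, D=16), p = 0.291248, fail to reject H0.


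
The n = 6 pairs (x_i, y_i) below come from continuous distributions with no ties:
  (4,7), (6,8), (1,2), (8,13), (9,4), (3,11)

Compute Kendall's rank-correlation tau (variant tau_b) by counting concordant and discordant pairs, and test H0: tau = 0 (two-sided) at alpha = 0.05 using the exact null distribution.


Step 1: Enumerate the 15 unordered pairs (i,j) with i<j and classify each by sign(x_j-x_i) * sign(y_j-y_i).
  (1,2):dx=+2,dy=+1->C; (1,3):dx=-3,dy=-5->C; (1,4):dx=+4,dy=+6->C; (1,5):dx=+5,dy=-3->D
  (1,6):dx=-1,dy=+4->D; (2,3):dx=-5,dy=-6->C; (2,4):dx=+2,dy=+5->C; (2,5):dx=+3,dy=-4->D
  (2,6):dx=-3,dy=+3->D; (3,4):dx=+7,dy=+11->C; (3,5):dx=+8,dy=+2->C; (3,6):dx=+2,dy=+9->C
  (4,5):dx=+1,dy=-9->D; (4,6):dx=-5,dy=-2->C; (5,6):dx=-6,dy=+7->D
Step 2: C = 9, D = 6, total pairs = 15.
Step 3: tau = (C - D)/(n(n-1)/2) = (9 - 6)/15 = 0.200000.
Step 4: Exact two-sided p-value (enumerate n! = 720 permutations of y under H0): p = 0.719444.
Step 5: alpha = 0.05. fail to reject H0.

tau_b = 0.2000 (C=9, D=6), p = 0.719444, fail to reject H0.


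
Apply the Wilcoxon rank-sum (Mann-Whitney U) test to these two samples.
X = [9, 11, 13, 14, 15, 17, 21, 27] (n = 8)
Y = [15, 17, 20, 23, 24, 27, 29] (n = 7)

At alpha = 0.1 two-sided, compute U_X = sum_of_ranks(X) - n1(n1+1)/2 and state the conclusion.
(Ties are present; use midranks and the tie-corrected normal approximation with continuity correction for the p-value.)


Step 1: Combine and sort all 15 observations; assign midranks.
sorted (value, group): (9,X), (11,X), (13,X), (14,X), (15,X), (15,Y), (17,X), (17,Y), (20,Y), (21,X), (23,Y), (24,Y), (27,X), (27,Y), (29,Y)
ranks: 9->1, 11->2, 13->3, 14->4, 15->5.5, 15->5.5, 17->7.5, 17->7.5, 20->9, 21->10, 23->11, 24->12, 27->13.5, 27->13.5, 29->15
Step 2: Rank sum for X: R1 = 1 + 2 + 3 + 4 + 5.5 + 7.5 + 10 + 13.5 = 46.5.
Step 3: U_X = R1 - n1(n1+1)/2 = 46.5 - 8*9/2 = 46.5 - 36 = 10.5.
       U_Y = n1*n2 - U_X = 56 - 10.5 = 45.5.
Step 4: Ties are present, so use the tie-corrected normal approximation (with continuity correction) for the p-value.
Step 5: p-value = 0.048534; compare to alpha = 0.1. reject H0.

U_X = 10.5, p = 0.048534, reject H0 at alpha = 0.1.


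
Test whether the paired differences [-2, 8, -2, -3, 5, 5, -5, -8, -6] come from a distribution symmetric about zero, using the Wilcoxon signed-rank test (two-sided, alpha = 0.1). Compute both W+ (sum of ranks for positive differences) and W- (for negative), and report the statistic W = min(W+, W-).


Step 1: Drop any zero differences (none here) and take |d_i|.
|d| = [2, 8, 2, 3, 5, 5, 5, 8, 6]
Step 2: Midrank |d_i| (ties get averaged ranks).
ranks: |2|->1.5, |8|->8.5, |2|->1.5, |3|->3, |5|->5, |5|->5, |5|->5, |8|->8.5, |6|->7
Step 3: Attach original signs; sum ranks with positive sign and with negative sign.
W+ = 8.5 + 5 + 5 = 18.5
W- = 1.5 + 1.5 + 3 + 5 + 8.5 + 7 = 26.5
(Check: W+ + W- = 45 should equal n(n+1)/2 = 45.)
Step 4: Test statistic W = min(W+, W-) = 18.5.
Step 5: Ties in |d|, so use the tie-corrected normal approximation.
        E[W] = n(n+1)/4 = 9*10/4 = 22.5.
        Tie groups: |d|=2 (t=2), |d|=5 (t=3), |d|=8 (t=2); sum(t^3 - t) = 36.
        Var[W] = n(n+1)(2n+1)/24 - sum(t^3-t)/48 = 1710/24 - 36/48 = 70.5.
        z = (W - E[W]) / sqrt(Var[W]) = (18.5 - 22.5) / 8.3964 = -0.4764.
        Two-sided p = 2*Phi(z) = 0.633794.
Step 6: alpha = 0.1. fail to reject H0.

W+ = 18.5, W- = 26.5, W = min = 18.5, p = 0.633794, fail to reject H0.


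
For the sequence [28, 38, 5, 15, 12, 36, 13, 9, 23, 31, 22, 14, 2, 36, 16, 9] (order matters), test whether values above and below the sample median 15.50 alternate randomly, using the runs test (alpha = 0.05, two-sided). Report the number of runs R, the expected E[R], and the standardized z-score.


Step 1: Compute median = 15.50; label A = above, B = below.
Labels in order: AABBBABBAAABBAAB  (n_A = 8, n_B = 8)
Step 2: Count runs R = 8.
Step 3: Under H0 (random ordering), E[R] = 2*n_A*n_B/(n_A+n_B) + 1 = 2*8*8/16 + 1 = 9.0000.
        Var[R] = 2*n_A*n_B*(2*n_A*n_B - n_A - n_B) / ((n_A+n_B)^2 * (n_A+n_B-1)) = 14336/3840 = 3.7333.
        SD[R] = 1.9322.
Step 4: Continuity-corrected z = (R + 0.5 - E[R]) / SD[R] = (8 + 0.5 - 9.0000) / 1.9322 = -0.2588.
Step 5: Two-sided p-value via normal approximation = 2*(1 - Phi(|z|)) = 0.795809.
Step 6: alpha = 0.05. fail to reject H0.

R = 8, z = -0.2588, p = 0.795809, fail to reject H0.


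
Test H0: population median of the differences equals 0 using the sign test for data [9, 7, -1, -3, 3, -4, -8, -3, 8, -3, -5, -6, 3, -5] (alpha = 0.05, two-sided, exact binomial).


Step 1: Discard zero differences. Original n = 14; n_eff = number of nonzero differences = 14.
Nonzero differences (with sign): +9, +7, -1, -3, +3, -4, -8, -3, +8, -3, -5, -6, +3, -5
Step 2: Count signs: positive = 5, negative = 9.
Step 3: Under H0: P(positive) = 0.5, so the number of positives S ~ Bin(14, 0.5).
Step 4: Two-sided exact p-value = sum of Bin(14,0.5) probabilities at or below the observed probability = 0.423950.
Step 5: alpha = 0.05. fail to reject H0.

n_eff = 14, pos = 5, neg = 9, p = 0.423950, fail to reject H0.


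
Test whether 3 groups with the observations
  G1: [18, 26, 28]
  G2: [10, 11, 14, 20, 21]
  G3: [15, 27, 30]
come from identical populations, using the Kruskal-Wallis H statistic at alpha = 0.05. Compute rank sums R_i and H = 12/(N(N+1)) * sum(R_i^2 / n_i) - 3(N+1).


Step 1: Combine all N = 11 observations and assign midranks.
sorted (value, group, rank): (10,G2,1), (11,G2,2), (14,G2,3), (15,G3,4), (18,G1,5), (20,G2,6), (21,G2,7), (26,G1,8), (27,G3,9), (28,G1,10), (30,G3,11)
Step 2: Sum ranks within each group.
R_1 = 23 (n_1 = 3)
R_2 = 19 (n_2 = 5)
R_3 = 24 (n_3 = 3)
Step 3: H = 12/(N(N+1)) * sum(R_i^2/n_i) - 3(N+1)
     = 12/(11*12) * (23^2/3 + 19^2/5 + 24^2/3) - 3*12
     = 0.090909 * 440.533 - 36
     = 4.048485.
Step 4: No ties, so H is used without correction.
Step 5: Under H0, H ~ chi^2(2); p-value = 0.132094.
Step 6: alpha = 0.05. fail to reject H0.

H = 4.0485, df = 2, p = 0.132094, fail to reject H0.


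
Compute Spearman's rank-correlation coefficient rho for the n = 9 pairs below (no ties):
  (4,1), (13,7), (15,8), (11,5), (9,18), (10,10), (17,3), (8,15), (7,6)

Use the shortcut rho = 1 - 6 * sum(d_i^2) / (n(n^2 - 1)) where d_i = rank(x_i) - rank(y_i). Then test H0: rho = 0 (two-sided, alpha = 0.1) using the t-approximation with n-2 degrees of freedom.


Step 1: Rank x and y separately (midranks; no ties here).
rank(x): 4->1, 13->7, 15->8, 11->6, 9->4, 10->5, 17->9, 8->3, 7->2
rank(y): 1->1, 7->5, 8->6, 5->3, 18->9, 10->7, 3->2, 15->8, 6->4
Step 2: d_i = R_x(i) - R_y(i); compute d_i^2.
  (1-1)^2=0, (7-5)^2=4, (8-6)^2=4, (6-3)^2=9, (4-9)^2=25, (5-7)^2=4, (9-2)^2=49, (3-8)^2=25, (2-4)^2=4
sum(d^2) = 124.
Step 3: rho = 1 - 6*124 / (9*(9^2 - 1)) = 1 - 744/720 = -0.033333.
Step 4: Under H0, t = rho * sqrt((n-2)/(1-rho^2)) = -0.0882 ~ t(7).
Step 5: Two-sided p-value from the t-distribution with 7 df = 0.932157.
Step 6: alpha = 0.1. fail to reject H0.

rho = -0.0333, p = 0.932157, fail to reject H0 at alpha = 0.1.


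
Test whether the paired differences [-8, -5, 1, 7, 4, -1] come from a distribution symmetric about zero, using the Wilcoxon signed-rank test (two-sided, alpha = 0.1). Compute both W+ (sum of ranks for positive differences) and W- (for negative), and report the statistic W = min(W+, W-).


Step 1: Drop any zero differences (none here) and take |d_i|.
|d| = [8, 5, 1, 7, 4, 1]
Step 2: Midrank |d_i| (ties get averaged ranks).
ranks: |8|->6, |5|->4, |1|->1.5, |7|->5, |4|->3, |1|->1.5
Step 3: Attach original signs; sum ranks with positive sign and with negative sign.
W+ = 1.5 + 5 + 3 = 9.5
W- = 6 + 4 + 1.5 = 11.5
(Check: W+ + W- = 21 should equal n(n+1)/2 = 21.)
Step 4: Test statistic W = min(W+, W-) = 9.5.
Step 5: Ties in |d|, so use the tie-corrected normal approximation.
        E[W] = n(n+1)/4 = 6*7/4 = 10.5.
        Tie groups: |d|=1 (t=2); sum(t^3 - t) = 6.
        Var[W] = n(n+1)(2n+1)/24 - sum(t^3-t)/48 = 546/24 - 6/48 = 22.625.
        z = (W - E[W]) / sqrt(Var[W]) = (9.5 - 10.5) / 4.7566 = -0.2102.
        Two-sided p = 2*Phi(z) = 0.833484.
Step 6: alpha = 0.1. fail to reject H0.

W+ = 9.5, W- = 11.5, W = min = 9.5, p = 0.833484, fail to reject H0.


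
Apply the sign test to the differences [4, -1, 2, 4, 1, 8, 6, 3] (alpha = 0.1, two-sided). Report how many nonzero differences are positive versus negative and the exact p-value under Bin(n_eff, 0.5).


Step 1: Discard zero differences. Original n = 8; n_eff = number of nonzero differences = 8.
Nonzero differences (with sign): +4, -1, +2, +4, +1, +8, +6, +3
Step 2: Count signs: positive = 7, negative = 1.
Step 3: Under H0: P(positive) = 0.5, so the number of positives S ~ Bin(8, 0.5).
Step 4: Two-sided exact p-value = sum of Bin(8,0.5) probabilities at or below the observed probability = 0.070312.
Step 5: alpha = 0.1. reject H0.

n_eff = 8, pos = 7, neg = 1, p = 0.070312, reject H0.


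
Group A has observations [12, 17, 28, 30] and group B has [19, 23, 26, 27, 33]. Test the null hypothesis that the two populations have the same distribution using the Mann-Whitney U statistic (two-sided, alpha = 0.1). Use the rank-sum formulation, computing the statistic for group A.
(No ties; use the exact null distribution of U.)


Step 1: Combine and sort all 9 observations; assign midranks.
sorted (value, group): (12,X), (17,X), (19,Y), (23,Y), (26,Y), (27,Y), (28,X), (30,X), (33,Y)
ranks: 12->1, 17->2, 19->3, 23->4, 26->5, 27->6, 28->7, 30->8, 33->9
Step 2: Rank sum for X: R1 = 1 + 2 + 7 + 8 = 18.
Step 3: U_X = R1 - n1(n1+1)/2 = 18 - 4*5/2 = 18 - 10 = 8.
       U_Y = n1*n2 - U_X = 20 - 8 = 12.
Step 4: No ties, so the exact null distribution of U (based on enumerating the C(9,4) = 126 equally likely rank assignments) gives the two-sided p-value.
Step 5: p-value = 0.730159; compare to alpha = 0.1. fail to reject H0.

U_X = 8, p = 0.730159, fail to reject H0 at alpha = 0.1.


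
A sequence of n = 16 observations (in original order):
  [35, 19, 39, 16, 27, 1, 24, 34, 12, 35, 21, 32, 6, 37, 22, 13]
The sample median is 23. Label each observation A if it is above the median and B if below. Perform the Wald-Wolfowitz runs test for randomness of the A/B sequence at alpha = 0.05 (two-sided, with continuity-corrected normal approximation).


Step 1: Compute median = 23; label A = above, B = below.
Labels in order: ABABABAABABABABB  (n_A = 8, n_B = 8)
Step 2: Count runs R = 14.
Step 3: Under H0 (random ordering), E[R] = 2*n_A*n_B/(n_A+n_B) + 1 = 2*8*8/16 + 1 = 9.0000.
        Var[R] = 2*n_A*n_B*(2*n_A*n_B - n_A - n_B) / ((n_A+n_B)^2 * (n_A+n_B-1)) = 14336/3840 = 3.7333.
        SD[R] = 1.9322.
Step 4: Continuity-corrected z = (R - 0.5 - E[R]) / SD[R] = (14 - 0.5 - 9.0000) / 1.9322 = 2.3290.
Step 5: Two-sided p-value via normal approximation = 2*(1 - Phi(|z|)) = 0.019861.
Step 6: alpha = 0.05. reject H0.

R = 14, z = 2.3290, p = 0.019861, reject H0.


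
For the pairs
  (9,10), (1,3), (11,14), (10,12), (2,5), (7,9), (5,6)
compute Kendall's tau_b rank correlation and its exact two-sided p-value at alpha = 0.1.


Step 1: Enumerate the 21 unordered pairs (i,j) with i<j and classify each by sign(x_j-x_i) * sign(y_j-y_i).
  (1,2):dx=-8,dy=-7->C; (1,3):dx=+2,dy=+4->C; (1,4):dx=+1,dy=+2->C; (1,5):dx=-7,dy=-5->C
  (1,6):dx=-2,dy=-1->C; (1,7):dx=-4,dy=-4->C; (2,3):dx=+10,dy=+11->C; (2,4):dx=+9,dy=+9->C
  (2,5):dx=+1,dy=+2->C; (2,6):dx=+6,dy=+6->C; (2,7):dx=+4,dy=+3->C; (3,4):dx=-1,dy=-2->C
  (3,5):dx=-9,dy=-9->C; (3,6):dx=-4,dy=-5->C; (3,7):dx=-6,dy=-8->C; (4,5):dx=-8,dy=-7->C
  (4,6):dx=-3,dy=-3->C; (4,7):dx=-5,dy=-6->C; (5,6):dx=+5,dy=+4->C; (5,7):dx=+3,dy=+1->C
  (6,7):dx=-2,dy=-3->C
Step 2: C = 21, D = 0, total pairs = 21.
Step 3: tau = (C - D)/(n(n-1)/2) = (21 - 0)/21 = 1.000000.
Step 4: Exact two-sided p-value (enumerate n! = 5040 permutations of y under H0): p = 0.000397.
Step 5: alpha = 0.1. reject H0.

tau_b = 1.0000 (C=21, D=0), p = 0.000397, reject H0.


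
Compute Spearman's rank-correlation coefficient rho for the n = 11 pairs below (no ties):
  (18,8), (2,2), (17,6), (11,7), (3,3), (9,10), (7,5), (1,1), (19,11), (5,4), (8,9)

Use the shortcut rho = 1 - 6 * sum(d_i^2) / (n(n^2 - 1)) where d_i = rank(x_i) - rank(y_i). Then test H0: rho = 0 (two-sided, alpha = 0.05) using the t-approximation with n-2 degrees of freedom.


Step 1: Rank x and y separately (midranks; no ties here).
rank(x): 18->10, 2->2, 17->9, 11->8, 3->3, 9->7, 7->5, 1->1, 19->11, 5->4, 8->6
rank(y): 8->8, 2->2, 6->6, 7->7, 3->3, 10->10, 5->5, 1->1, 11->11, 4->4, 9->9
Step 2: d_i = R_x(i) - R_y(i); compute d_i^2.
  (10-8)^2=4, (2-2)^2=0, (9-6)^2=9, (8-7)^2=1, (3-3)^2=0, (7-10)^2=9, (5-5)^2=0, (1-1)^2=0, (11-11)^2=0, (4-4)^2=0, (6-9)^2=9
sum(d^2) = 32.
Step 3: rho = 1 - 6*32 / (11*(11^2 - 1)) = 1 - 192/1320 = 0.854545.
Step 4: Under H0, t = rho * sqrt((n-2)/(1-rho^2)) = 4.9360 ~ t(9).
Step 5: Two-sided p-value from the t-distribution with 9 df = 0.000807.
Step 6: alpha = 0.05. reject H0.

rho = 0.8545, p = 0.000807, reject H0 at alpha = 0.05.


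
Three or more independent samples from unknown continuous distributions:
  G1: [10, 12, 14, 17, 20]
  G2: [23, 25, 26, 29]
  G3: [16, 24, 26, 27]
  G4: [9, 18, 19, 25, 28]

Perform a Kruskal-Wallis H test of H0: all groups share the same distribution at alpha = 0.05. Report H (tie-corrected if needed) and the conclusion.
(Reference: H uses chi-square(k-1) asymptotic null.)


Step 1: Combine all N = 18 observations and assign midranks.
sorted (value, group, rank): (9,G4,1), (10,G1,2), (12,G1,3), (14,G1,4), (16,G3,5), (17,G1,6), (18,G4,7), (19,G4,8), (20,G1,9), (23,G2,10), (24,G3,11), (25,G2,12.5), (25,G4,12.5), (26,G2,14.5), (26,G3,14.5), (27,G3,16), (28,G4,17), (29,G2,18)
Step 2: Sum ranks within each group.
R_1 = 24 (n_1 = 5)
R_2 = 55 (n_2 = 4)
R_3 = 46.5 (n_3 = 4)
R_4 = 45.5 (n_4 = 5)
Step 3: H = 12/(N(N+1)) * sum(R_i^2/n_i) - 3(N+1)
     = 12/(18*19) * (24^2/5 + 55^2/4 + 46.5^2/4 + 45.5^2/5) - 3*19
     = 0.035088 * 1826.06 - 57
     = 7.072368.
Step 4: Ties present; correction factor C = 1 - 12/(18^3 - 18) = 0.997936. Corrected H = 7.072368 / 0.997936 = 7.086996.
Step 5: Under H0, H ~ chi^2(3); p-value = 0.069176.
Step 6: alpha = 0.05. fail to reject H0.

H = 7.0870, df = 3, p = 0.069176, fail to reject H0.


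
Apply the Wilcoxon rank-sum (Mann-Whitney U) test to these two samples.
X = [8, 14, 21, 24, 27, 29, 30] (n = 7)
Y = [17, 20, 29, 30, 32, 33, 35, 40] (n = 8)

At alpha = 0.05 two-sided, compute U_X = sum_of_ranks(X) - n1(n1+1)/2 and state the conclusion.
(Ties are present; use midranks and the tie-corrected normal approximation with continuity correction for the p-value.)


Step 1: Combine and sort all 15 observations; assign midranks.
sorted (value, group): (8,X), (14,X), (17,Y), (20,Y), (21,X), (24,X), (27,X), (29,X), (29,Y), (30,X), (30,Y), (32,Y), (33,Y), (35,Y), (40,Y)
ranks: 8->1, 14->2, 17->3, 20->4, 21->5, 24->6, 27->7, 29->8.5, 29->8.5, 30->10.5, 30->10.5, 32->12, 33->13, 35->14, 40->15
Step 2: Rank sum for X: R1 = 1 + 2 + 5 + 6 + 7 + 8.5 + 10.5 = 40.
Step 3: U_X = R1 - n1(n1+1)/2 = 40 - 7*8/2 = 40 - 28 = 12.
       U_Y = n1*n2 - U_X = 56 - 12 = 44.
Step 4: Ties are present, so use the tie-corrected normal approximation (with continuity correction) for the p-value.
Step 5: p-value = 0.072337; compare to alpha = 0.05. fail to reject H0.

U_X = 12, p = 0.072337, fail to reject H0 at alpha = 0.05.


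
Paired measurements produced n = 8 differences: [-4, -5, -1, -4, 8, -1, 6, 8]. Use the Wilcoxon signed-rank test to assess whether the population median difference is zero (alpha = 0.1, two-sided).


Step 1: Drop any zero differences (none here) and take |d_i|.
|d| = [4, 5, 1, 4, 8, 1, 6, 8]
Step 2: Midrank |d_i| (ties get averaged ranks).
ranks: |4|->3.5, |5|->5, |1|->1.5, |4|->3.5, |8|->7.5, |1|->1.5, |6|->6, |8|->7.5
Step 3: Attach original signs; sum ranks with positive sign and with negative sign.
W+ = 7.5 + 6 + 7.5 = 21
W- = 3.5 + 5 + 1.5 + 3.5 + 1.5 = 15
(Check: W+ + W- = 36 should equal n(n+1)/2 = 36.)
Step 4: Test statistic W = min(W+, W-) = 15.
Step 5: Ties in |d|, so use the tie-corrected normal approximation.
        E[W] = n(n+1)/4 = 8*9/4 = 18.
        Tie groups: |d|=1 (t=2), |d|=4 (t=2), |d|=8 (t=2); sum(t^3 - t) = 18.
        Var[W] = n(n+1)(2n+1)/24 - sum(t^3-t)/48 = 1224/24 - 18/48 = 50.625.
        z = (W - E[W]) / sqrt(Var[W]) = (15 - 18) / 7.1151 = -0.4216.
        Two-sided p = 2*Phi(z) = 0.673290.
Step 6: alpha = 0.1. fail to reject H0.

W+ = 21, W- = 15, W = min = 15, p = 0.673290, fail to reject H0.


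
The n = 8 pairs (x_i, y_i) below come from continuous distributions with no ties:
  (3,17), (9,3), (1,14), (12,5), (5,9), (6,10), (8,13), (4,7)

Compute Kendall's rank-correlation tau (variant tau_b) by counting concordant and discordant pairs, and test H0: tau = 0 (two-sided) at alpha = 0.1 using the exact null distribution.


Step 1: Enumerate the 28 unordered pairs (i,j) with i<j and classify each by sign(x_j-x_i) * sign(y_j-y_i).
  (1,2):dx=+6,dy=-14->D; (1,3):dx=-2,dy=-3->C; (1,4):dx=+9,dy=-12->D; (1,5):dx=+2,dy=-8->D
  (1,6):dx=+3,dy=-7->D; (1,7):dx=+5,dy=-4->D; (1,8):dx=+1,dy=-10->D; (2,3):dx=-8,dy=+11->D
  (2,4):dx=+3,dy=+2->C; (2,5):dx=-4,dy=+6->D; (2,6):dx=-3,dy=+7->D; (2,7):dx=-1,dy=+10->D
  (2,8):dx=-5,dy=+4->D; (3,4):dx=+11,dy=-9->D; (3,5):dx=+4,dy=-5->D; (3,6):dx=+5,dy=-4->D
  (3,7):dx=+7,dy=-1->D; (3,8):dx=+3,dy=-7->D; (4,5):dx=-7,dy=+4->D; (4,6):dx=-6,dy=+5->D
  (4,7):dx=-4,dy=+8->D; (4,8):dx=-8,dy=+2->D; (5,6):dx=+1,dy=+1->C; (5,7):dx=+3,dy=+4->C
  (5,8):dx=-1,dy=-2->C; (6,7):dx=+2,dy=+3->C; (6,8):dx=-2,dy=-3->C; (7,8):dx=-4,dy=-6->C
Step 2: C = 8, D = 20, total pairs = 28.
Step 3: tau = (C - D)/(n(n-1)/2) = (8 - 20)/28 = -0.428571.
Step 4: Exact two-sided p-value (enumerate n! = 40320 permutations of y under H0): p = 0.178869.
Step 5: alpha = 0.1. fail to reject H0.

tau_b = -0.4286 (C=8, D=20), p = 0.178869, fail to reject H0.


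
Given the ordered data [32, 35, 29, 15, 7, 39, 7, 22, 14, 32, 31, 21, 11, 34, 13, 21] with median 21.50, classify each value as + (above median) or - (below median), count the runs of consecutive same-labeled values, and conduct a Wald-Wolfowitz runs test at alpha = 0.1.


Step 1: Compute median = 21.50; label A = above, B = below.
Labels in order: AAABBABABAABBABB  (n_A = 8, n_B = 8)
Step 2: Count runs R = 10.
Step 3: Under H0 (random ordering), E[R] = 2*n_A*n_B/(n_A+n_B) + 1 = 2*8*8/16 + 1 = 9.0000.
        Var[R] = 2*n_A*n_B*(2*n_A*n_B - n_A - n_B) / ((n_A+n_B)^2 * (n_A+n_B-1)) = 14336/3840 = 3.7333.
        SD[R] = 1.9322.
Step 4: Continuity-corrected z = (R - 0.5 - E[R]) / SD[R] = (10 - 0.5 - 9.0000) / 1.9322 = 0.2588.
Step 5: Two-sided p-value via normal approximation = 2*(1 - Phi(|z|)) = 0.795809.
Step 6: alpha = 0.1. fail to reject H0.

R = 10, z = 0.2588, p = 0.795809, fail to reject H0.


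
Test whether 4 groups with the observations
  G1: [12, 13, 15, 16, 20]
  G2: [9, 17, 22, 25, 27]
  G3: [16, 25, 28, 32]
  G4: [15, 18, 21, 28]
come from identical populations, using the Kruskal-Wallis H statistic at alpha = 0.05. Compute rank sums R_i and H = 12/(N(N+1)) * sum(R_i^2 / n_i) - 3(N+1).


Step 1: Combine all N = 18 observations and assign midranks.
sorted (value, group, rank): (9,G2,1), (12,G1,2), (13,G1,3), (15,G1,4.5), (15,G4,4.5), (16,G1,6.5), (16,G3,6.5), (17,G2,8), (18,G4,9), (20,G1,10), (21,G4,11), (22,G2,12), (25,G2,13.5), (25,G3,13.5), (27,G2,15), (28,G3,16.5), (28,G4,16.5), (32,G3,18)
Step 2: Sum ranks within each group.
R_1 = 26 (n_1 = 5)
R_2 = 49.5 (n_2 = 5)
R_3 = 54.5 (n_3 = 4)
R_4 = 41 (n_4 = 4)
Step 3: H = 12/(N(N+1)) * sum(R_i^2/n_i) - 3(N+1)
     = 12/(18*19) * (26^2/5 + 49.5^2/5 + 54.5^2/4 + 41^2/4) - 3*19
     = 0.035088 * 1788.06 - 57
     = 5.739035.
Step 4: Ties present; correction factor C = 1 - 24/(18^3 - 18) = 0.995872. Corrected H = 5.739035 / 0.995872 = 5.762824.
Step 5: Under H0, H ~ chi^2(3); p-value = 0.123737.
Step 6: alpha = 0.05. fail to reject H0.

H = 5.7628, df = 3, p = 0.123737, fail to reject H0.


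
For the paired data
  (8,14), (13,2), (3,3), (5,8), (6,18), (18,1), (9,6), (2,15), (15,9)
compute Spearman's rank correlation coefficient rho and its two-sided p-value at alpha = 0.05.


Step 1: Rank x and y separately (midranks; no ties here).
rank(x): 8->5, 13->7, 3->2, 5->3, 6->4, 18->9, 9->6, 2->1, 15->8
rank(y): 14->7, 2->2, 3->3, 8->5, 18->9, 1->1, 6->4, 15->8, 9->6
Step 2: d_i = R_x(i) - R_y(i); compute d_i^2.
  (5-7)^2=4, (7-2)^2=25, (2-3)^2=1, (3-5)^2=4, (4-9)^2=25, (9-1)^2=64, (6-4)^2=4, (1-8)^2=49, (8-6)^2=4
sum(d^2) = 180.
Step 3: rho = 1 - 6*180 / (9*(9^2 - 1)) = 1 - 1080/720 = -0.500000.
Step 4: Under H0, t = rho * sqrt((n-2)/(1-rho^2)) = -1.5275 ~ t(7).
Step 5: Two-sided p-value from the t-distribution with 7 df = 0.170471.
Step 6: alpha = 0.05. fail to reject H0.

rho = -0.5000, p = 0.170471, fail to reject H0 at alpha = 0.05.


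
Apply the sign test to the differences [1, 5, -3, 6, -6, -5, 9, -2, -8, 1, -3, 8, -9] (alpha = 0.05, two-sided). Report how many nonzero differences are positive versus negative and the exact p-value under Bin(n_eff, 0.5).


Step 1: Discard zero differences. Original n = 13; n_eff = number of nonzero differences = 13.
Nonzero differences (with sign): +1, +5, -3, +6, -6, -5, +9, -2, -8, +1, -3, +8, -9
Step 2: Count signs: positive = 6, negative = 7.
Step 3: Under H0: P(positive) = 0.5, so the number of positives S ~ Bin(13, 0.5).
Step 4: Two-sided exact p-value = sum of Bin(13,0.5) probabilities at or below the observed probability = 1.000000.
Step 5: alpha = 0.05. fail to reject H0.

n_eff = 13, pos = 6, neg = 7, p = 1.000000, fail to reject H0.


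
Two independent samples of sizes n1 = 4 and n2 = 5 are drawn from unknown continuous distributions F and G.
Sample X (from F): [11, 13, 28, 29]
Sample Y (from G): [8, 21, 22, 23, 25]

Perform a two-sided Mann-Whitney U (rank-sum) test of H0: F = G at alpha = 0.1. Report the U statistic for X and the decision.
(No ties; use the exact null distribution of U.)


Step 1: Combine and sort all 9 observations; assign midranks.
sorted (value, group): (8,Y), (11,X), (13,X), (21,Y), (22,Y), (23,Y), (25,Y), (28,X), (29,X)
ranks: 8->1, 11->2, 13->3, 21->4, 22->5, 23->6, 25->7, 28->8, 29->9
Step 2: Rank sum for X: R1 = 2 + 3 + 8 + 9 = 22.
Step 3: U_X = R1 - n1(n1+1)/2 = 22 - 4*5/2 = 22 - 10 = 12.
       U_Y = n1*n2 - U_X = 20 - 12 = 8.
Step 4: No ties, so the exact null distribution of U (based on enumerating the C(9,4) = 126 equally likely rank assignments) gives the two-sided p-value.
Step 5: p-value = 0.730159; compare to alpha = 0.1. fail to reject H0.

U_X = 12, p = 0.730159, fail to reject H0 at alpha = 0.1.


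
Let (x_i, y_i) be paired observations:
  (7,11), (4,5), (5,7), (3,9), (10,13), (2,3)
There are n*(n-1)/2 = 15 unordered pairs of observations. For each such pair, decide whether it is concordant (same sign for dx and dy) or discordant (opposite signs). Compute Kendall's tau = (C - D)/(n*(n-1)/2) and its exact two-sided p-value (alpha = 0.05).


Step 1: Enumerate the 15 unordered pairs (i,j) with i<j and classify each by sign(x_j-x_i) * sign(y_j-y_i).
  (1,2):dx=-3,dy=-6->C; (1,3):dx=-2,dy=-4->C; (1,4):dx=-4,dy=-2->C; (1,5):dx=+3,dy=+2->C
  (1,6):dx=-5,dy=-8->C; (2,3):dx=+1,dy=+2->C; (2,4):dx=-1,dy=+4->D; (2,5):dx=+6,dy=+8->C
  (2,6):dx=-2,dy=-2->C; (3,4):dx=-2,dy=+2->D; (3,5):dx=+5,dy=+6->C; (3,6):dx=-3,dy=-4->C
  (4,5):dx=+7,dy=+4->C; (4,6):dx=-1,dy=-6->C; (5,6):dx=-8,dy=-10->C
Step 2: C = 13, D = 2, total pairs = 15.
Step 3: tau = (C - D)/(n(n-1)/2) = (13 - 2)/15 = 0.733333.
Step 4: Exact two-sided p-value (enumerate n! = 720 permutations of y under H0): p = 0.055556.
Step 5: alpha = 0.05. fail to reject H0.

tau_b = 0.7333 (C=13, D=2), p = 0.055556, fail to reject H0.


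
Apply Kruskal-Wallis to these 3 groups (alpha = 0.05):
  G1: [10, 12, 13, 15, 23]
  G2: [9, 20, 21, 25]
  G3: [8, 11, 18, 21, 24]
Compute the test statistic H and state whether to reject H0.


Step 1: Combine all N = 14 observations and assign midranks.
sorted (value, group, rank): (8,G3,1), (9,G2,2), (10,G1,3), (11,G3,4), (12,G1,5), (13,G1,6), (15,G1,7), (18,G3,8), (20,G2,9), (21,G2,10.5), (21,G3,10.5), (23,G1,12), (24,G3,13), (25,G2,14)
Step 2: Sum ranks within each group.
R_1 = 33 (n_1 = 5)
R_2 = 35.5 (n_2 = 4)
R_3 = 36.5 (n_3 = 5)
Step 3: H = 12/(N(N+1)) * sum(R_i^2/n_i) - 3(N+1)
     = 12/(14*15) * (33^2/5 + 35.5^2/4 + 36.5^2/5) - 3*15
     = 0.057143 * 799.312 - 45
     = 0.675000.
Step 4: Ties present; correction factor C = 1 - 6/(14^3 - 14) = 0.997802. Corrected H = 0.675000 / 0.997802 = 0.676487.
Step 5: Under H0, H ~ chi^2(2); p-value = 0.713022.
Step 6: alpha = 0.05. fail to reject H0.

H = 0.6765, df = 2, p = 0.713022, fail to reject H0.


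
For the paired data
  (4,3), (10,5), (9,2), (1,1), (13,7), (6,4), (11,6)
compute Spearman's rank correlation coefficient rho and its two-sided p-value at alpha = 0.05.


Step 1: Rank x and y separately (midranks; no ties here).
rank(x): 4->2, 10->5, 9->4, 1->1, 13->7, 6->3, 11->6
rank(y): 3->3, 5->5, 2->2, 1->1, 7->7, 4->4, 6->6
Step 2: d_i = R_x(i) - R_y(i); compute d_i^2.
  (2-3)^2=1, (5-5)^2=0, (4-2)^2=4, (1-1)^2=0, (7-7)^2=0, (3-4)^2=1, (6-6)^2=0
sum(d^2) = 6.
Step 3: rho = 1 - 6*6 / (7*(7^2 - 1)) = 1 - 36/336 = 0.892857.
Step 4: Under H0, t = rho * sqrt((n-2)/(1-rho^2)) = 4.4333 ~ t(5).
Step 5: Two-sided p-value from the t-distribution with 5 df = 0.006807.
Step 6: alpha = 0.05. reject H0.

rho = 0.8929, p = 0.006807, reject H0 at alpha = 0.05.


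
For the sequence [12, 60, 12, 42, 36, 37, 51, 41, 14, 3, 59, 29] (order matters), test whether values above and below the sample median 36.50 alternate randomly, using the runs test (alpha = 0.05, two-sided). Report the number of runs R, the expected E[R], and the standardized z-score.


Step 1: Compute median = 36.50; label A = above, B = below.
Labels in order: BABABAAABBAB  (n_A = 6, n_B = 6)
Step 2: Count runs R = 9.
Step 3: Under H0 (random ordering), E[R] = 2*n_A*n_B/(n_A+n_B) + 1 = 2*6*6/12 + 1 = 7.0000.
        Var[R] = 2*n_A*n_B*(2*n_A*n_B - n_A - n_B) / ((n_A+n_B)^2 * (n_A+n_B-1)) = 4320/1584 = 2.7273.
        SD[R] = 1.6514.
Step 4: Continuity-corrected z = (R - 0.5 - E[R]) / SD[R] = (9 - 0.5 - 7.0000) / 1.6514 = 0.9083.
Step 5: Two-sided p-value via normal approximation = 2*(1 - Phi(|z|)) = 0.363722.
Step 6: alpha = 0.05. fail to reject H0.

R = 9, z = 0.9083, p = 0.363722, fail to reject H0.


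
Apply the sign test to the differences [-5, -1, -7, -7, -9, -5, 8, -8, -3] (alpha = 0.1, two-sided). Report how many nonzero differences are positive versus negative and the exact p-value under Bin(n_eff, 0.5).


Step 1: Discard zero differences. Original n = 9; n_eff = number of nonzero differences = 9.
Nonzero differences (with sign): -5, -1, -7, -7, -9, -5, +8, -8, -3
Step 2: Count signs: positive = 1, negative = 8.
Step 3: Under H0: P(positive) = 0.5, so the number of positives S ~ Bin(9, 0.5).
Step 4: Two-sided exact p-value = sum of Bin(9,0.5) probabilities at or below the observed probability = 0.039062.
Step 5: alpha = 0.1. reject H0.

n_eff = 9, pos = 1, neg = 8, p = 0.039062, reject H0.


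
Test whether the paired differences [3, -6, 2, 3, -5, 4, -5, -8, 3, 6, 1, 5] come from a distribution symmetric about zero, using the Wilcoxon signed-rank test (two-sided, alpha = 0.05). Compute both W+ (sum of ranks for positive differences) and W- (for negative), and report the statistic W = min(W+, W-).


Step 1: Drop any zero differences (none here) and take |d_i|.
|d| = [3, 6, 2, 3, 5, 4, 5, 8, 3, 6, 1, 5]
Step 2: Midrank |d_i| (ties get averaged ranks).
ranks: |3|->4, |6|->10.5, |2|->2, |3|->4, |5|->8, |4|->6, |5|->8, |8|->12, |3|->4, |6|->10.5, |1|->1, |5|->8
Step 3: Attach original signs; sum ranks with positive sign and with negative sign.
W+ = 4 + 2 + 4 + 6 + 4 + 10.5 + 1 + 8 = 39.5
W- = 10.5 + 8 + 8 + 12 = 38.5
(Check: W+ + W- = 78 should equal n(n+1)/2 = 78.)
Step 4: Test statistic W = min(W+, W-) = 38.5.
Step 5: Ties in |d|, so use the tie-corrected normal approximation.
        E[W] = n(n+1)/4 = 12*13/4 = 39.
        Tie groups: |d|=3 (t=3), |d|=5 (t=3), |d|=6 (t=2); sum(t^3 - t) = 54.
        Var[W] = n(n+1)(2n+1)/24 - sum(t^3-t)/48 = 3900/24 - 54/48 = 161.375.
        z = (W - E[W]) / sqrt(Var[W]) = (38.5 - 39) / 12.7033 = -0.0394.
        Two-sided p = 2*Phi(z) = 0.968604.
Step 6: alpha = 0.05. fail to reject H0.

W+ = 39.5, W- = 38.5, W = min = 38.5, p = 0.968604, fail to reject H0.


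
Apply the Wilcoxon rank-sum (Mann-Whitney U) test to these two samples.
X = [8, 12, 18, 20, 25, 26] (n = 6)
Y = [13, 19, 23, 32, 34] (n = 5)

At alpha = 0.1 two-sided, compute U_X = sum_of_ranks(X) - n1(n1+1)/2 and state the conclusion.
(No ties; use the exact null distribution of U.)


Step 1: Combine and sort all 11 observations; assign midranks.
sorted (value, group): (8,X), (12,X), (13,Y), (18,X), (19,Y), (20,X), (23,Y), (25,X), (26,X), (32,Y), (34,Y)
ranks: 8->1, 12->2, 13->3, 18->4, 19->5, 20->6, 23->7, 25->8, 26->9, 32->10, 34->11
Step 2: Rank sum for X: R1 = 1 + 2 + 4 + 6 + 8 + 9 = 30.
Step 3: U_X = R1 - n1(n1+1)/2 = 30 - 6*7/2 = 30 - 21 = 9.
       U_Y = n1*n2 - U_X = 30 - 9 = 21.
Step 4: No ties, so the exact null distribution of U (based on enumerating the C(11,6) = 462 equally likely rank assignments) gives the two-sided p-value.
Step 5: p-value = 0.329004; compare to alpha = 0.1. fail to reject H0.

U_X = 9, p = 0.329004, fail to reject H0 at alpha = 0.1.


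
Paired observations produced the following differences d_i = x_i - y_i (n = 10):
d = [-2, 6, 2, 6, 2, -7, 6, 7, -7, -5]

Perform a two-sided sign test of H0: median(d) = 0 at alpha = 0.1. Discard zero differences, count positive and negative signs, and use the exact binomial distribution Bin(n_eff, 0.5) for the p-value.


Step 1: Discard zero differences. Original n = 10; n_eff = number of nonzero differences = 10.
Nonzero differences (with sign): -2, +6, +2, +6, +2, -7, +6, +7, -7, -5
Step 2: Count signs: positive = 6, negative = 4.
Step 3: Under H0: P(positive) = 0.5, so the number of positives S ~ Bin(10, 0.5).
Step 4: Two-sided exact p-value = sum of Bin(10,0.5) probabilities at or below the observed probability = 0.753906.
Step 5: alpha = 0.1. fail to reject H0.

n_eff = 10, pos = 6, neg = 4, p = 0.753906, fail to reject H0.


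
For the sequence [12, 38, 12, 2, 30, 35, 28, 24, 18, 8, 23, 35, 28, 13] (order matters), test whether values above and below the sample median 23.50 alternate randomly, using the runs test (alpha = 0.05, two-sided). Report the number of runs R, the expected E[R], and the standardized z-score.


Step 1: Compute median = 23.50; label A = above, B = below.
Labels in order: BABBAAAABBBAAB  (n_A = 7, n_B = 7)
Step 2: Count runs R = 7.
Step 3: Under H0 (random ordering), E[R] = 2*n_A*n_B/(n_A+n_B) + 1 = 2*7*7/14 + 1 = 8.0000.
        Var[R] = 2*n_A*n_B*(2*n_A*n_B - n_A - n_B) / ((n_A+n_B)^2 * (n_A+n_B-1)) = 8232/2548 = 3.2308.
        SD[R] = 1.7974.
Step 4: Continuity-corrected z = (R + 0.5 - E[R]) / SD[R] = (7 + 0.5 - 8.0000) / 1.7974 = -0.2782.
Step 5: Two-sided p-value via normal approximation = 2*(1 - Phi(|z|)) = 0.780879.
Step 6: alpha = 0.05. fail to reject H0.

R = 7, z = -0.2782, p = 0.780879, fail to reject H0.


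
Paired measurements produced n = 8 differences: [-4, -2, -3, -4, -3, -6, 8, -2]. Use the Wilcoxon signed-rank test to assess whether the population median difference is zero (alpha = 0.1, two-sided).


Step 1: Drop any zero differences (none here) and take |d_i|.
|d| = [4, 2, 3, 4, 3, 6, 8, 2]
Step 2: Midrank |d_i| (ties get averaged ranks).
ranks: |4|->5.5, |2|->1.5, |3|->3.5, |4|->5.5, |3|->3.5, |6|->7, |8|->8, |2|->1.5
Step 3: Attach original signs; sum ranks with positive sign and with negative sign.
W+ = 8 = 8
W- = 5.5 + 1.5 + 3.5 + 5.5 + 3.5 + 7 + 1.5 = 28
(Check: W+ + W- = 36 should equal n(n+1)/2 = 36.)
Step 4: Test statistic W = min(W+, W-) = 8.
Step 5: Ties in |d|, so use the tie-corrected normal approximation.
        E[W] = n(n+1)/4 = 8*9/4 = 18.
        Tie groups: |d|=2 (t=2), |d|=3 (t=2), |d|=4 (t=2); sum(t^3 - t) = 18.
        Var[W] = n(n+1)(2n+1)/24 - sum(t^3-t)/48 = 1224/24 - 18/48 = 50.625.
        z = (W - E[W]) / sqrt(Var[W]) = (8 - 18) / 7.1151 = -1.4055.
        Two-sided p = 2*Phi(z) = 0.159886.
Step 6: alpha = 0.1. fail to reject H0.

W+ = 8, W- = 28, W = min = 8, p = 0.159886, fail to reject H0.
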